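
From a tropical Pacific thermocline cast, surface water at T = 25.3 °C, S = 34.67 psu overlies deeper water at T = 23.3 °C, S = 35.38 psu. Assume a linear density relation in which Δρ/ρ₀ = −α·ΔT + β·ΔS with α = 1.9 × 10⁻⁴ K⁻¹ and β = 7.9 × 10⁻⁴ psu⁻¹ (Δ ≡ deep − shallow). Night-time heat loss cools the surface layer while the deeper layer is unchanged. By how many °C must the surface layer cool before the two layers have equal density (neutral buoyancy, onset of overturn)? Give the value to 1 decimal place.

5.0 °C

Neutral buoyancy requires Δρ = 0, i.e. −α(T_deep − T_surf′) + β(S_deep − S_surf) = 0.
T_surf′ = T_deep − (β/α)·ΔS = 23.3 − (7.9 × 10⁻⁴/1.9 × 10⁻⁴)·(+0.71) = 20.348 °C.
Cooling required: 25.3 − (20.348) = 4.952 °C.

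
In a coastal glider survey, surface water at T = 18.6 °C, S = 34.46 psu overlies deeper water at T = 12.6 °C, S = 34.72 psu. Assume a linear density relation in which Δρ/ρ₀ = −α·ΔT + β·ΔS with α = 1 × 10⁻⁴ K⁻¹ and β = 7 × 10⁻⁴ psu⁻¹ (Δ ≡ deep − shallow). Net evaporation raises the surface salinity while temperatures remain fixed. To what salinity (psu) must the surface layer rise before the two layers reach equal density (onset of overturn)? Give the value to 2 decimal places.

35.58 psu

Neutral buoyancy requires −α(T_deep − T_surf) + β(S_deep − S_surf′) = 0.
S_surf′ = S_deep − (α/β)·ΔT = 34.72 − (1 × 10⁻⁴/7 × 10⁻⁴)·(-6.0) = 35.5771 psu.
Increase required: 35.5771 − 34.46 = 1.1171 psu.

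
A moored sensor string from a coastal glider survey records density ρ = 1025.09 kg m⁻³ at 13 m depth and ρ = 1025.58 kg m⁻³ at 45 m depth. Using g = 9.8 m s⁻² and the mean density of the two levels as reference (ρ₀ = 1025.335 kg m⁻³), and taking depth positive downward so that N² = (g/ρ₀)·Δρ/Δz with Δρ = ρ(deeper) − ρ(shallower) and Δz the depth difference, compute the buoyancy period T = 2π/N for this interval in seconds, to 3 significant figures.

519 s

Δρ = 1025.58 − 1025.09 = 0.49 kg m⁻³ over Δz = 45 − 13 = 32 m.
N² = (9.8/1025.335) × (0.49/32) = 1.4635 × 10⁻⁴ s⁻².
N = √(1.4635 × 10⁻⁴) = 0.012098 rad s⁻¹, so T = 2π/N = 519.36 s ≈ 519 s.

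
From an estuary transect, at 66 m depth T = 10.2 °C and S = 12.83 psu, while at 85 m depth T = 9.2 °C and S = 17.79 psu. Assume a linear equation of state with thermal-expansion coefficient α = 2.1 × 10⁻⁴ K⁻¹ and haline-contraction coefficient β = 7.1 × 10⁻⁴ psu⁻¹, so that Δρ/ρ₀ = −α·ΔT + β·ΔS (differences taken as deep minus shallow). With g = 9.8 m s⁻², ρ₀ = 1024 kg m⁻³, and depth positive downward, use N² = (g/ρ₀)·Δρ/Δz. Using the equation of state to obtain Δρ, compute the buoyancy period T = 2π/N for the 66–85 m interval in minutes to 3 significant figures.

ΔT = -1.0 K, ΔS = +4.96 psu (deep − shallow).
Δρ/ρ₀ = −αΔT + βΔS = 2.10 × 10⁻⁴ + 3.5216 × 10⁻³ = 3.7316 × 10⁻³, so Δρ ≈ 3.821 kg m⁻³.
N² = (g/ρ₀)·Δρ/Δz = g·(Δρ/ρ₀)/Δz = 9.8 × 3.7316 × 10⁻³ / 19 = 1.9247 × 10⁻³ s⁻².
N = √(1.9247 × 10⁻³) = 0.043871 rad s⁻¹ → T = 2π/N = 143.22 s = 2.3870 min ≈ 2.39 min.

2.39 min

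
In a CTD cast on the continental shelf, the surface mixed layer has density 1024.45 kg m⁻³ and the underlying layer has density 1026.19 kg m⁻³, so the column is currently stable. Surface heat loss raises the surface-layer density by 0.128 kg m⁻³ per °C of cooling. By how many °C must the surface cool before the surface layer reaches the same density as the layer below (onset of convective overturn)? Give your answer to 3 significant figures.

13.6 °C

Density deficit of the surface layer: 1026.19 − 1024.45 = 1.74 kg m⁻³.
Required change = 1.74 / 0.128 = 13.6 °C.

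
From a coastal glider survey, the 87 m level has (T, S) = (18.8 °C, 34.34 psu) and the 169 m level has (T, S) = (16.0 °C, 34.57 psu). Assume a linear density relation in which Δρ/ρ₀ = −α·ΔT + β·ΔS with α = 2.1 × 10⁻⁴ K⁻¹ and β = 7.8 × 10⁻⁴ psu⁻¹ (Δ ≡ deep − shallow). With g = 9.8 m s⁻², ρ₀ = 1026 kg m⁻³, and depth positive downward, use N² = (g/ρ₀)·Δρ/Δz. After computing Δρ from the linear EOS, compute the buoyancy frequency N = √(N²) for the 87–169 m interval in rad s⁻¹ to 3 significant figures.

9.58 × 10⁻³ rad s⁻¹

ΔT = -2.8 K, ΔS = +0.23 psu (deep − shallow).
Δρ/ρ₀ = −αΔT + βΔS = 5.88 × 10⁻⁴ + 1.794 × 10⁻⁴ = 7.674 × 10⁻⁴, so Δρ ≈ 0.7874 kg m⁻³.
N² = (g/ρ₀)·Δρ/Δz = g·(Δρ/ρ₀)/Δz = 9.8 × 7.674 × 10⁻⁴ / 82 = 9.1714 × 10⁻⁵ s⁻².
N = √(9.1714 × 10⁻⁵) = 9.5767 × 10⁻³ rad s⁻¹ ≈ 9.58 × 10⁻³ rad s⁻¹.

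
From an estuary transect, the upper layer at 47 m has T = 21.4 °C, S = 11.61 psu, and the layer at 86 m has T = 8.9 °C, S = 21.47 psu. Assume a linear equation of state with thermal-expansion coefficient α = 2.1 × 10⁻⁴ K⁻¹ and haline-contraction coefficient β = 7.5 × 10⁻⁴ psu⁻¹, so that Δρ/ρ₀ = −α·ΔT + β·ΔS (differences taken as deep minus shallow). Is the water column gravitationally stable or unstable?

stable

ΔT = 8.9 − 21.4 = -12.5 K and ΔS = 21.47 − 11.61 = +9.86 psu (deep − shallow).
−αΔT = 2.625 × 10⁻³; βΔS = 7.395 × 10⁻³; sum Δρ/ρ₀ = 0.01002.
Δρ/ρ₀ > 0, so Δρ > 0: deeper water is denser → statically stable.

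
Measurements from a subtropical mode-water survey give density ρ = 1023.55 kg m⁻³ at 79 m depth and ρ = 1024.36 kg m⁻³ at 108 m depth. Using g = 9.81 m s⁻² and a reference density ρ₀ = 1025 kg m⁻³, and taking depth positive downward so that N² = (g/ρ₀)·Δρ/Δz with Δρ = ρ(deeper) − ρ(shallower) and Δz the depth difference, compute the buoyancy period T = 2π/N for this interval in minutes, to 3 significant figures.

Δρ = 1024.36 − 1023.55 = 0.81 kg m⁻³ over Δz = 108 − 79 = 29 m.
N² = (9.81/1025) × (0.81/29) = 2.6732 × 10⁻⁴ s⁻².
N = √(2.6732 × 10⁻⁴) = 0.016350 rad s⁻¹, so T = 2π/N = 384.29 s = 6.4048 min ≈ 6.40 min.

6.40 min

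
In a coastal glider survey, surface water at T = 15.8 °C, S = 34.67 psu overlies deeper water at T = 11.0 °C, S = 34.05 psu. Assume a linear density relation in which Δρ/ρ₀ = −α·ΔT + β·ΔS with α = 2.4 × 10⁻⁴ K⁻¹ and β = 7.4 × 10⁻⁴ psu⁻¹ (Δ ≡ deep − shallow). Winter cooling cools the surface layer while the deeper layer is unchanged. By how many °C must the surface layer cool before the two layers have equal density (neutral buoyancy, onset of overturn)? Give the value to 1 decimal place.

2.9 °C

Neutral buoyancy requires Δρ = 0, i.e. −α(T_deep − T_surf′) + β(S_deep − S_surf) = 0.
T_surf′ = T_deep − (β/α)·ΔS = 11.0 − (7.4 × 10⁻⁴/2.4 × 10⁻⁴)·(-0.62) = 12.912 °C.
Cooling required: 15.8 − (12.912) = 2.888 °C.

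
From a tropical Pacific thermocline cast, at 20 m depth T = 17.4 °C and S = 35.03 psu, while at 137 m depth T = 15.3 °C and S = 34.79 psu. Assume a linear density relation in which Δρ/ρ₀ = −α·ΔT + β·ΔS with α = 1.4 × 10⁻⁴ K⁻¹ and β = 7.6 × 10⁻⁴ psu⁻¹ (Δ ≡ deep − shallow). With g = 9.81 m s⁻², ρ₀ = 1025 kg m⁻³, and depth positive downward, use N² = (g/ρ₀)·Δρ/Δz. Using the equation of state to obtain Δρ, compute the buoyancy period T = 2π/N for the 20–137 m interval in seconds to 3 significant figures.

2.05 × 10³ s

ΔT = -2.1 K, ΔS = -0.24 psu (deep − shallow).
Δρ/ρ₀ = −αΔT + βΔS = 2.94 × 10⁻⁴ − 1.824 × 10⁻⁴ = 1.116 × 10⁻⁴, so Δρ ≈ 0.1144 kg m⁻³.
N² = (g/ρ₀)·Δρ/Δz = g·(Δρ/ρ₀)/Δz = 9.81 × 1.116 × 10⁻⁴ / 117 = 9.3572 × 10⁻⁶ s⁻².
N = √(9.3572 × 10⁻⁶) = 3.0590 × 10⁻³ rad s⁻¹ → T = 2π/N = 2.0540 × 10³ s ≈ 2.05 × 10³ s.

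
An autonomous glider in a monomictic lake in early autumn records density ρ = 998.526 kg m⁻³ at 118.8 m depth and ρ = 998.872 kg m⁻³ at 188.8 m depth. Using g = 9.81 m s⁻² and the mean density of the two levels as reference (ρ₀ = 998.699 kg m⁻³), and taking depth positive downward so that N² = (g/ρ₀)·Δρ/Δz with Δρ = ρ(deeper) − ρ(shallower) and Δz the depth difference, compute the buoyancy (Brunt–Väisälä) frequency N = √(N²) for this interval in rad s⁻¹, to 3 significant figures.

Δρ = 998.872 − 998.526 = 0.346 kg m⁻³ over Δz = 188.8 − 118.8 = 70 m.
N² = (9.81/998.699) × (0.346/70) = 4.8553 × 10⁻⁵ s⁻².
N = √(4.8553 × 10⁻⁵) = 6.9680 × 10⁻³ rad s⁻¹ ≈ 6.97 × 10⁻³ rad s⁻¹.

6.97 × 10⁻³ rad s⁻¹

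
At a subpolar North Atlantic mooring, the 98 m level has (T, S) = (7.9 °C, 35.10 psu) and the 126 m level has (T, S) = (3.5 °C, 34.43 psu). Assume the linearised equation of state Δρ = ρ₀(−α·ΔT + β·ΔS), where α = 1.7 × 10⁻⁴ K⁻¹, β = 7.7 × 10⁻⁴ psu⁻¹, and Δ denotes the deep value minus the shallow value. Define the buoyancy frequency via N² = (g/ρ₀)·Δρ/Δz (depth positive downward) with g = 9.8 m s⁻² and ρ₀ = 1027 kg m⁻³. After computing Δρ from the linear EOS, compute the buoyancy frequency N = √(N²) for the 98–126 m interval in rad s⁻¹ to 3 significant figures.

9.01 × 10⁻³ rad s⁻¹

ΔT = -4.4 K, ΔS = -0.67 psu (deep − shallow).
Δρ/ρ₀ = −αΔT + βΔS = 7.48 × 10⁻⁴ − 5.159 × 10⁻⁴ = 2.321 × 10⁻⁴, so Δρ ≈ 0.2384 kg m⁻³.
N² = (g/ρ₀)·Δρ/Δz = g·(Δρ/ρ₀)/Δz = 9.8 × 2.321 × 10⁻⁴ / 28 = 8.1235 × 10⁻⁵ s⁻².
N = √(8.1235 × 10⁻⁵) = 9.0130 × 10⁻³ rad s⁻¹ ≈ 9.01 × 10⁻³ rad s⁻¹.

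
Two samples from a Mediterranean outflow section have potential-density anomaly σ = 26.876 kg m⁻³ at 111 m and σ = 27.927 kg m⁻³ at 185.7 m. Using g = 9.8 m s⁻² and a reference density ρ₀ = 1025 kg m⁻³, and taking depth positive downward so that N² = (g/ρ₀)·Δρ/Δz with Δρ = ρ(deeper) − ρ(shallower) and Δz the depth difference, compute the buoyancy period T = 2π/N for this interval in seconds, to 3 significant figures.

542 s

Δρ = 1027.927 − 1026.876 = 1.051 kg m⁻³ over Δz = 185.7 − 111 = 74.7 m.
N² = (9.8/1025) × (1.051/74.7) = 1.3452 × 10⁻⁴ s⁻².
N = √(1.3452 × 10⁻⁴) = 0.011598 rad s⁻¹, so T = 2π/N = 541.75 s ≈ 542 s.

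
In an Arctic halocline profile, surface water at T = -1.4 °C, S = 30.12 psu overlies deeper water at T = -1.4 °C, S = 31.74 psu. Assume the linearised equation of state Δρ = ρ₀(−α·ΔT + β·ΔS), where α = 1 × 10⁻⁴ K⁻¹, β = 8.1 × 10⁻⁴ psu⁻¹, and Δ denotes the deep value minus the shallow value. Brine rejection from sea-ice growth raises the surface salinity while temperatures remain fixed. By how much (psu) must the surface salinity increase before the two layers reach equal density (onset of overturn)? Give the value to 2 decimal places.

Neutral buoyancy requires −α(T_deep − T_surf) + β(S_deep − S_surf′) = 0.
S_surf′ = S_deep − (α/β)·ΔT = 31.74 − (1 × 10⁻⁴/8.1 × 10⁻⁴)·(+0.0) = 31.7400 psu.
Increase required: 31.7400 − 30.12 = 1.6200 psu.

1.62 psu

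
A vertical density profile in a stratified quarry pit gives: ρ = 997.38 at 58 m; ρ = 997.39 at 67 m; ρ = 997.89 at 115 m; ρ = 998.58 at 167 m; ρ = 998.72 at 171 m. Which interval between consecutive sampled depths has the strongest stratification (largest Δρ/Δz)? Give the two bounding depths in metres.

Compute the density gradient over each adjacent pair:
  58–67 m: Δρ/Δz = 0.01/9 = 1.1 × 10⁻³ kg m⁻⁴
  67–115 m: Δρ/Δz = 0.50/48 = 0.010 kg m⁻⁴
  115–167 m: Δρ/Δz = 0.69/52 = 0.013 kg m⁻⁴
  167–171 m: Δρ/Δz = 0.14/4 = 0.035 kg m⁻⁴
The largest gradient is in the 167–171 m interval — the pycnocline.

167–171 m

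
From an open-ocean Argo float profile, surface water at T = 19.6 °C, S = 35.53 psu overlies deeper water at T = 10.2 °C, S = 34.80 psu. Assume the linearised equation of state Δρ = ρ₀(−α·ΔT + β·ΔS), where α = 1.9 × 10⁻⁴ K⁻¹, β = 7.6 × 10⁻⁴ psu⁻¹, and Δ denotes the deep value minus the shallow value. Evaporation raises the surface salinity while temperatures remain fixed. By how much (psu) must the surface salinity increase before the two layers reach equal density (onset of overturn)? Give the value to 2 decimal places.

1.62 psu

Neutral buoyancy requires −α(T_deep − T_surf) + β(S_deep − S_surf′) = 0.
S_surf′ = S_deep − (α/β)·ΔT = 34.80 − (1.9 × 10⁻⁴/7.6 × 10⁻⁴)·(-9.4) = 37.1500 psu.
Increase required: 37.1500 − 35.53 = 1.6200 psu.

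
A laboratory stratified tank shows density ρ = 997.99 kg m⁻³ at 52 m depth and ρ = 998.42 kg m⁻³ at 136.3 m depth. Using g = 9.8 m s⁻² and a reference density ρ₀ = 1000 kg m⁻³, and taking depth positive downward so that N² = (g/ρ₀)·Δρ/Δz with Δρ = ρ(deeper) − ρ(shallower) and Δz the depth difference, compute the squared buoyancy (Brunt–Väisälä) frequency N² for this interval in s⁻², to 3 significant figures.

5.00 × 10⁻⁵ s⁻²

Δρ = 998.42 − 997.99 = 0.43 kg m⁻³ over Δz = 136.3 − 52 = 84.3 m.
N² = (9.8/1000) × (0.43/84.3) = 4.9988 × 10⁻⁵ s⁻² ≈ 5.00 × 10⁻⁵ s⁻².
N² > 0, so the interval is statically stable.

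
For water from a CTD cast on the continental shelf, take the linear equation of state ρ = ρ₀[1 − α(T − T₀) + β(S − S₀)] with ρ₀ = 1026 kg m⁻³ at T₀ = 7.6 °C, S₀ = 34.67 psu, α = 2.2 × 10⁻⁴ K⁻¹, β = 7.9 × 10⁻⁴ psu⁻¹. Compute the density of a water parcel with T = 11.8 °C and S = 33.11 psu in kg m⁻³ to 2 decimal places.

1023.79 kg m⁻³

T − T₀ = +4.2 K, S − S₀ = -1.56 psu.
Bracket = 1 − α·(+4.2) + β·(-1.56) = 1 + (-2.1564 × 10⁻³) = 0.9978436.
ρ = 1026 × 0.9978436 = 1023.79 kg m⁻³.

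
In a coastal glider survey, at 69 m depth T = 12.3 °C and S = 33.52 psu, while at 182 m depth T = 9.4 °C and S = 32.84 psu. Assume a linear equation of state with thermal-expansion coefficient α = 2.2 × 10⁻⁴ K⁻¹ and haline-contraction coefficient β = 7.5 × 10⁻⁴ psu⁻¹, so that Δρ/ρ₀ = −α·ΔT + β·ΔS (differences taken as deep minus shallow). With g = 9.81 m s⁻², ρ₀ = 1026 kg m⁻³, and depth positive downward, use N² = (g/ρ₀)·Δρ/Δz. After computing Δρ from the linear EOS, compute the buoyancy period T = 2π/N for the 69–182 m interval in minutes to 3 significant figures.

ΔT = -2.9 K, ΔS = -0.68 psu (deep − shallow).
Δρ/ρ₀ = −αΔT + βΔS = 6.38 × 10⁻⁴ − 5.10 × 10⁻⁴ = 1.28 × 10⁻⁴, so Δρ ≈ 0.1313 kg m⁻³.
N² = (g/ρ₀)·Δρ/Δz = g·(Δρ/ρ₀)/Δz = 9.81 × 1.28 × 10⁻⁴ / 113 = 1.1112 × 10⁻⁵ s⁻².
N = √(1.1112 × 10⁻⁵) = 3.3335 × 10⁻³ rad s⁻¹ → T = 2π/N = 1.8849 × 10³ s = 31.415 min ≈ 31.4 min.

31.4 min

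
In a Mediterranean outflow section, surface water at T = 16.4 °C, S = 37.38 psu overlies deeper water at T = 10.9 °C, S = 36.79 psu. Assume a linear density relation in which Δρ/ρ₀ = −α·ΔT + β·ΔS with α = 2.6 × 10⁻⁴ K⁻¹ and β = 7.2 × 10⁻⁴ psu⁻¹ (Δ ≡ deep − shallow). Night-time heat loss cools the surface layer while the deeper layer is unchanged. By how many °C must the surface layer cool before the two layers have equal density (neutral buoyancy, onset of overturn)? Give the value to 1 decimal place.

3.9 °C

Neutral buoyancy requires Δρ = 0, i.e. −α(T_deep − T_surf′) + β(S_deep − S_surf) = 0.
T_surf′ = T_deep − (β/α)·ΔS = 10.9 − (7.2 × 10⁻⁴/2.6 × 10⁻⁴)·(-0.59) = 12.534 °C.
Cooling required: 16.4 − (12.534) = 3.866 °C.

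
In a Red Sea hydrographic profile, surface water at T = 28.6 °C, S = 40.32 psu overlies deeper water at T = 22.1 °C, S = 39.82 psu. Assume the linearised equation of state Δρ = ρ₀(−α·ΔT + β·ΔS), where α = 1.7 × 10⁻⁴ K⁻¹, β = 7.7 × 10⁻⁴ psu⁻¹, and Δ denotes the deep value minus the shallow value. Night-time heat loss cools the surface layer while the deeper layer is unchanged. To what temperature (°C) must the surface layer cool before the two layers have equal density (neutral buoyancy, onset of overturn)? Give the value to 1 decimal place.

Neutral buoyancy requires Δρ = 0, i.e. −α(T_deep − T_surf′) + β(S_deep − S_surf) = 0.
T_surf′ = T_deep − (β/α)·ΔS = 22.1 − (7.7 × 10⁻⁴/1.7 × 10⁻⁴)·(-0.50) = 24.365 °C.
Cooling required: 28.6 − (24.365) = 4.235 °C.

24.4 °C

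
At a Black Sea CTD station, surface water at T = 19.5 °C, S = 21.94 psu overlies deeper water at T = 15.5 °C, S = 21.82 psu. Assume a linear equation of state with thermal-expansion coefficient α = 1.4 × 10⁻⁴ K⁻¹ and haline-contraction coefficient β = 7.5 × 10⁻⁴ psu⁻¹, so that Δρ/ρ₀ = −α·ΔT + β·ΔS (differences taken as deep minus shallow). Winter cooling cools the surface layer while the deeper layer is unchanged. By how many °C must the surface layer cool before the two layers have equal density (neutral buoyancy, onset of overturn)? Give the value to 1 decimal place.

3.4 °C

Neutral buoyancy requires Δρ = 0, i.e. −α(T_deep − T_surf′) + β(S_deep − S_surf) = 0.
T_surf′ = T_deep − (β/α)·ΔS = 15.5 − (7.5 × 10⁻⁴/1.4 × 10⁻⁴)·(-0.12) = 16.143 °C.
Cooling required: 19.5 − (16.143) = 3.357 °C.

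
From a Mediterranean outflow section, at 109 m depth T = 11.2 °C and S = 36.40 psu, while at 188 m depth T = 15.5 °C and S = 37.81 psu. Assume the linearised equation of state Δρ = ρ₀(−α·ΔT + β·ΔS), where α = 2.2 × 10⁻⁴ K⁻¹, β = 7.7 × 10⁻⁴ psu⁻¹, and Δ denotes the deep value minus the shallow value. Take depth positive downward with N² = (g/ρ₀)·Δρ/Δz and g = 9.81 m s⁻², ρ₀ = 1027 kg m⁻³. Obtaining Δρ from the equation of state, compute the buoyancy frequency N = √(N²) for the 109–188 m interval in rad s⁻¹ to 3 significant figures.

ΔT = +4.3 K, ΔS = +1.41 psu (deep − shallow).
Δρ/ρ₀ = −αΔT + βΔS = -9.46 × 10⁻⁴ + 1.0857 × 10⁻³ = 1.397 × 10⁻⁴, so Δρ ≈ 0.1435 kg m⁻³.
N² = (g/ρ₀)·Δρ/Δz = g·(Δρ/ρ₀)/Δz = 9.81 × 1.397 × 10⁻⁴ / 79 = 1.7348 × 10⁻⁵ s⁻².
N = √(1.7348 × 10⁻⁵) = 4.1651 × 10⁻³ rad s⁻¹ ≈ 4.17 × 10⁻³ rad s⁻¹.

4.17 × 10⁻³ rad s⁻¹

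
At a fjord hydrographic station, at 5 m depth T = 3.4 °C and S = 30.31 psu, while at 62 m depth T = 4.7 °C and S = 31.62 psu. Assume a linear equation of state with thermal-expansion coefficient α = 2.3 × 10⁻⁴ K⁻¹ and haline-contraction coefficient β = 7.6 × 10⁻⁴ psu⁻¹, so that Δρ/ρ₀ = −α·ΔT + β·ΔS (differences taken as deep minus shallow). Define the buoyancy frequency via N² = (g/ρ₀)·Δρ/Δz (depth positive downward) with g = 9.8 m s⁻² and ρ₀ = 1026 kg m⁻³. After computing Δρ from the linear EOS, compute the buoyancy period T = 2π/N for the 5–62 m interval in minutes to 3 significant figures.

ΔT = +1.3 K, ΔS = +1.31 psu (deep − shallow).
Δρ/ρ₀ = −αΔT + βΔS = -2.99 × 10⁻⁴ + 9.956 × 10⁻⁴ = 6.966 × 10⁻⁴, so Δρ ≈ 0.7147 kg m⁻³.
N² = (g/ρ₀)·Δρ/Δz = g·(Δρ/ρ₀)/Δz = 9.8 × 6.966 × 10⁻⁴ / 57 = 1.1977 × 10⁻⁴ s⁻².
N = √(1.1977 × 10⁻⁴) = 0.010944 rad s⁻¹ → T = 2π/N = 574.12 s = 9.5687 min ≈ 9.57 min.

9.57 min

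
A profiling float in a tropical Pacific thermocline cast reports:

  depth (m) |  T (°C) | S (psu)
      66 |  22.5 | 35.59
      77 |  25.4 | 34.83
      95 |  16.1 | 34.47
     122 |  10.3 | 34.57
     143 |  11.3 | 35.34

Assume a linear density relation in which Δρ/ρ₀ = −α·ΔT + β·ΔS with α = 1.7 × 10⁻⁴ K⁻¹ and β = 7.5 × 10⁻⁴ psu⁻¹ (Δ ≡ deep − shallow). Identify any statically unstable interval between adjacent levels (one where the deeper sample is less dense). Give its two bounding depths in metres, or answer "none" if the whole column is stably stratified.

Evaluate Δρ/ρ₀ = −αΔT + βΔS across each adjacent pair:
  66–77 m: −αΔT+βΔS = −(1.7 × 10⁻⁴)(+2.9)+(7.5 × 10⁻⁴)(-0.76) = -1.1 × 10⁻³ → UNSTABLE
  77–95 m: −αΔT+βΔS = −(1.7 × 10⁻⁴)(-9.3)+(7.5 × 10⁻⁴)(-0.36) = 1.3 × 10⁻³ → stable
  95–122 m: −αΔT+βΔS = −(1.7 × 10⁻⁴)(-5.8)+(7.5 × 10⁻⁴)(+0.10) = 1.1 × 10⁻³ → stable
  122–143 m: −αΔT+βΔS = −(1.7 × 10⁻⁴)(+1.0)+(7.5 × 10⁻⁴)(+0.77) = 4.1 × 10⁻⁴ → stable
The 66–77 m interval has Δρ < 0: lighter water underlies denser water.

66–77 m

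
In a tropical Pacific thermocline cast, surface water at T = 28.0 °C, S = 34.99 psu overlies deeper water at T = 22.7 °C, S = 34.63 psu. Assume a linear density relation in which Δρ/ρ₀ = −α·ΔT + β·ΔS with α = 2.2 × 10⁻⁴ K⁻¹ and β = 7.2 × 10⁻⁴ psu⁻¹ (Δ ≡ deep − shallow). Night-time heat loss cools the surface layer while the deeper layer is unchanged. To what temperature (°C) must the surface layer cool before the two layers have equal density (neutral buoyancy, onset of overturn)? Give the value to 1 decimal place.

Neutral buoyancy requires Δρ = 0, i.e. −α(T_deep − T_surf′) + β(S_deep − S_surf) = 0.
T_surf′ = T_deep − (β/α)·ΔS = 22.7 − (7.2 × 10⁻⁴/2.2 × 10⁻⁴)·(-0.36) = 23.878 °C.
Cooling required: 28.0 − (23.878) = 4.122 °C.

23.9 °C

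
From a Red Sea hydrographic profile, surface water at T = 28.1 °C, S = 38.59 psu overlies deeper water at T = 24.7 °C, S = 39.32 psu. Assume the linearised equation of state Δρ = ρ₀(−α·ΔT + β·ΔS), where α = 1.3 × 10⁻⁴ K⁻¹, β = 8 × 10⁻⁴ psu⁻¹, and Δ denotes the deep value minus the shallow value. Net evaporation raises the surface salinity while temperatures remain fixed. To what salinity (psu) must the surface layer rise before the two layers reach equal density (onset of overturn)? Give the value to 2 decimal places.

Neutral buoyancy requires −α(T_deep − T_surf) + β(S_deep − S_surf′) = 0.
S_surf′ = S_deep − (α/β)·ΔT = 39.32 − (1.3 × 10⁻⁴/8 × 10⁻⁴)·(-3.4) = 39.8725 psu.
Increase required: 39.8725 − 38.59 = 1.2825 psu.

39.87 psu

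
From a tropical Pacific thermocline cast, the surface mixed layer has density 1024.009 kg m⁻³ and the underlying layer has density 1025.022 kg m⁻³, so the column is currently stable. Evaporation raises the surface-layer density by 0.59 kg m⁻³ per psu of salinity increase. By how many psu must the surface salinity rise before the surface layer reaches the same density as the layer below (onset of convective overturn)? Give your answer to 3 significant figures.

Density deficit of the surface layer: 1025.022 − 1024.009 = 1.013 kg m⁻³.
Required change = 1.013 / 0.59 = 1.72 psu.

1.72 psu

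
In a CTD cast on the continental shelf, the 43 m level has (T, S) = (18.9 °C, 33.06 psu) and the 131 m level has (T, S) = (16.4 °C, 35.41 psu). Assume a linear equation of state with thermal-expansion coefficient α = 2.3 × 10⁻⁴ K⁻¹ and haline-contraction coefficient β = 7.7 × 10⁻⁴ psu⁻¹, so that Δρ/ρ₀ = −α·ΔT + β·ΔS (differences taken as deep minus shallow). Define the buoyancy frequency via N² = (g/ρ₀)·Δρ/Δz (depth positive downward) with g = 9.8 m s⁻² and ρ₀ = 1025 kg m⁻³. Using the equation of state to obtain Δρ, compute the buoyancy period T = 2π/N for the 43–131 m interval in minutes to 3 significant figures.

ΔT = -2.5 K, ΔS = +2.35 psu (deep − shallow).
Δρ/ρ₀ = −αΔT + βΔS = 5.75 × 10⁻⁴ + 1.8095 × 10⁻³ = 2.3845 × 10⁻³, so Δρ ≈ 2.444 kg m⁻³.
N² = (g/ρ₀)·Δρ/Δz = g·(Δρ/ρ₀)/Δz = 9.8 × 2.3845 × 10⁻³ / 88 = 2.6555 × 10⁻⁴ s⁻².
N = √(2.6555 × 10⁻⁴) = 0.016296 rad s⁻¹ → T = 2π/N = 385.57 s = 6.4262 min ≈ 6.43 min.

6.43 min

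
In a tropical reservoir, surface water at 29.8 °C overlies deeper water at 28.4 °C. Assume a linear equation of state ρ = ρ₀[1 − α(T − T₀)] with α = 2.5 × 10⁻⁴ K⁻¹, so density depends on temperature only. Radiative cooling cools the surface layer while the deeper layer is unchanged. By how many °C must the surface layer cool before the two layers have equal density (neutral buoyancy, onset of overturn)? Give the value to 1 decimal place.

1.4 °C

With temperature the only control, equal density requires T_surf′ = T_deep.
T_surf′ = 28.4 °C.
Cooling required: 29.8 − 28.4 = 1.4 °C.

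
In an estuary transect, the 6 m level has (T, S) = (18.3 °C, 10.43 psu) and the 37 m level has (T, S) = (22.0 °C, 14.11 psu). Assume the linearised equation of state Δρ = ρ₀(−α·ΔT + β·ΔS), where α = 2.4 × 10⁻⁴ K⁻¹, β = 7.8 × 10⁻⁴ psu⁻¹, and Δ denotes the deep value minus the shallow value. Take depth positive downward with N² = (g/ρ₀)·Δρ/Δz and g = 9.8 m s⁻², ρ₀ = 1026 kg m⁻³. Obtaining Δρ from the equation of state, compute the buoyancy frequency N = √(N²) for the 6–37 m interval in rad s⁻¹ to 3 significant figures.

0.0250 rad s⁻¹

ΔT = +3.7 K, ΔS = +3.68 psu (deep − shallow).
Δρ/ρ₀ = −αΔT + βΔS = -8.88 × 10⁻⁴ + 2.8704 × 10⁻³ = 1.9824 × 10⁻³, so Δρ ≈ 2.034 kg m⁻³.
N² = (g/ρ₀)·Δρ/Δz = g·(Δρ/ρ₀)/Δz = 9.8 × 1.9824 × 10⁻³ / 31 = 6.2669 × 10⁻⁴ s⁻².
N = √(6.2669 × 10⁻⁴) = 0.025034 rad s⁻¹ ≈ 0.0250 rad s⁻¹.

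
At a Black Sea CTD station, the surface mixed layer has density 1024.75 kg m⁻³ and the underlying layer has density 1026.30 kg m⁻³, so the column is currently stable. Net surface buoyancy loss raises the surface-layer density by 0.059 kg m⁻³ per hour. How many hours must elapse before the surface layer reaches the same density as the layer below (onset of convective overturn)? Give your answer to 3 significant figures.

Density deficit of the surface layer: 1026.30 − 1024.75 = 1.55 kg m⁻³.
Required change = 1.55 / 0.059 = 26.3 hours.

26.3 hours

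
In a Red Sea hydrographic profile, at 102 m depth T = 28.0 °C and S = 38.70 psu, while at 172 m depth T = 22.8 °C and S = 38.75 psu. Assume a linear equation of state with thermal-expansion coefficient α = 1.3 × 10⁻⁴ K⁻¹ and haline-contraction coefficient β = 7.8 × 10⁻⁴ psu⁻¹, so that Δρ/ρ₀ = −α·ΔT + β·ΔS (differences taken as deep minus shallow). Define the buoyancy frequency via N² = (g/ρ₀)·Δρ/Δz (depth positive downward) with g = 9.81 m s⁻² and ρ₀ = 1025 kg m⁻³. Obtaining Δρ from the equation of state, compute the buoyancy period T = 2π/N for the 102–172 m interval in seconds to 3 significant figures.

628 s

ΔT = -5.2 K, ΔS = +0.05 psu (deep − shallow).
Δρ/ρ₀ = −αΔT + βΔS = 6.76 × 10⁻⁴ + 3.90 × 10⁻⁵ = 7.15 × 10⁻⁴, so Δρ ≈ 0.7329 kg m⁻³.
N² = (g/ρ₀)·Δρ/Δz = g·(Δρ/ρ₀)/Δz = 9.81 × 7.15 × 10⁻⁴ / 70 = 1.0020 × 10⁻⁴ s⁻².
N = √(1.0020 × 10⁻⁴) = 0.010010 rad s⁻¹ → T = 2π/N = 627.69 s ≈ 628 s.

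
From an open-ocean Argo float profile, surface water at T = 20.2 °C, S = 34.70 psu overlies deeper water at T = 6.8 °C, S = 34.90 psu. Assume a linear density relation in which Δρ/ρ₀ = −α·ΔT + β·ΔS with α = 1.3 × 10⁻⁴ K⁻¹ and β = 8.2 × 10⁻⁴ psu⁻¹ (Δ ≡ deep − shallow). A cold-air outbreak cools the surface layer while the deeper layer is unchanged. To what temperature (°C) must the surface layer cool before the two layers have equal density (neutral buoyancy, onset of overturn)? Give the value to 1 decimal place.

5.5 °C

Neutral buoyancy requires Δρ = 0, i.e. −α(T_deep − T_surf′) + β(S_deep − S_surf) = 0.
T_surf′ = T_deep − (β/α)·ΔS = 6.8 − (8.2 × 10⁻⁴/1.3 × 10⁻⁴)·(+0.20) = 5.538 °C.
Cooling required: 20.2 − (5.538) = 14.662 °C.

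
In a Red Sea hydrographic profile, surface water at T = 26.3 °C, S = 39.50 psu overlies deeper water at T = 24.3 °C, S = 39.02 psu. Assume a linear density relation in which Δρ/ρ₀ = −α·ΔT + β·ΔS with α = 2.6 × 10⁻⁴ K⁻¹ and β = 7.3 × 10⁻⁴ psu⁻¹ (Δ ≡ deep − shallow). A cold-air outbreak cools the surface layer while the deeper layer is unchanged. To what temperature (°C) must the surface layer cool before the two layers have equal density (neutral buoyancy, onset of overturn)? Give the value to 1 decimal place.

Neutral buoyancy requires Δρ = 0, i.e. −α(T_deep − T_surf′) + β(S_deep − S_surf) = 0.
T_surf′ = T_deep − (β/α)·ΔS = 24.3 − (7.3 × 10⁻⁴/2.6 × 10⁻⁴)·(-0.48) = 25.648 °C.
Cooling required: 26.3 − (25.648) = 0.652 °C.

25.6 °C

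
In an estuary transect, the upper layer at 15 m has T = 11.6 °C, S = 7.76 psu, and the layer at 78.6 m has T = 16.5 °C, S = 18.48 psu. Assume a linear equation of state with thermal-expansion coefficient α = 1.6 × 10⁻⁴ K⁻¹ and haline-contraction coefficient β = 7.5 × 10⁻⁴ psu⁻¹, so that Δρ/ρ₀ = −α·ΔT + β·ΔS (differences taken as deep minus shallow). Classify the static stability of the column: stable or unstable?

ΔT = 16.5 − 11.6 = +4.9 K and ΔS = 18.48 − 7.76 = +10.72 psu (deep − shallow).
−αΔT = -7.84 × 10⁻⁴; βΔS = 8.04 × 10⁻³; sum Δρ/ρ₀ = 7.256 × 10⁻³.
Δρ/ρ₀ > 0, so Δρ > 0: deeper water is denser → statically stable.

stable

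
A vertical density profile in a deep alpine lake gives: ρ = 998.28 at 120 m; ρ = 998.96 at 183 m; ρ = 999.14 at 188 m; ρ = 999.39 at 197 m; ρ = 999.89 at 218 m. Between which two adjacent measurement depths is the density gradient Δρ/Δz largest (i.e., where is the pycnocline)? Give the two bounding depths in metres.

Compute the density gradient over each adjacent pair:
  120–183 m: Δρ/Δz = 0.68/63 = 0.011 kg m⁻⁴
  183–188 m: Δρ/Δz = 0.18/5 = 0.036 kg m⁻⁴
  188–197 m: Δρ/Δz = 0.25/9 = 0.028 kg m⁻⁴
  197–218 m: Δρ/Δz = 0.50/21 = 0.024 kg m⁻⁴
The largest gradient is in the 183–188 m interval — the pycnocline.

183–188 m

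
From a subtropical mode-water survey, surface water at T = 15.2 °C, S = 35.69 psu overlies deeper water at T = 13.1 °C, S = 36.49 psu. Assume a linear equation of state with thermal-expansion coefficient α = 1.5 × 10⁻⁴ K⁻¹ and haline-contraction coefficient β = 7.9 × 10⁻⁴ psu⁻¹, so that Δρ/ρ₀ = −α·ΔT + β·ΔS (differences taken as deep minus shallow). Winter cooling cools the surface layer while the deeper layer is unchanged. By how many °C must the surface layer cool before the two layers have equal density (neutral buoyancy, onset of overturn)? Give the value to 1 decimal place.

Neutral buoyancy requires Δρ = 0, i.e. −α(T_deep − T_surf′) + β(S_deep − S_surf) = 0.
T_surf′ = T_deep − (β/α)·ΔS = 13.1 − (7.9 × 10⁻⁴/1.5 × 10⁻⁴)·(+0.80) = 8.887 °C.
Cooling required: 15.2 − (8.887) = 6.313 °C.

6.3 °C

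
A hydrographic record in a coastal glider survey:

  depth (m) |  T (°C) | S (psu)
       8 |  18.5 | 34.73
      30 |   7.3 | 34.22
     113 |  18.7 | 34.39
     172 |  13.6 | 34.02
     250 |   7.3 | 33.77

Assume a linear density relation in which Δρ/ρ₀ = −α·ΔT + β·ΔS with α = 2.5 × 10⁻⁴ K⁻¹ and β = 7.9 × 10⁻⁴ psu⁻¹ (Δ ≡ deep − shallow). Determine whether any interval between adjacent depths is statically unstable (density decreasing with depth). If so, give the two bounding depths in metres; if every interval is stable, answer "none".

30–113 m

Evaluate Δρ/ρ₀ = −αΔT + βΔS across each adjacent pair:
  8–30 m: −αΔT+βΔS = −(2.5 × 10⁻⁴)(-11.2)+(7.9 × 10⁻⁴)(-0.51) = 2.4 × 10⁻³ → stable
  30–113 m: −αΔT+βΔS = −(2.5 × 10⁻⁴)(+11.4)+(7.9 × 10⁻⁴)(+0.17) = -2.7 × 10⁻³ → UNSTABLE
  113–172 m: −αΔT+βΔS = −(2.5 × 10⁻⁴)(-5.1)+(7.9 × 10⁻⁴)(-0.37) = 9.8 × 10⁻⁴ → stable
  172–250 m: −αΔT+βΔS = −(2.5 × 10⁻⁴)(-6.3)+(7.9 × 10⁻⁴)(-0.25) = 1.4 × 10⁻³ → stable
The 30–113 m interval has Δρ < 0: lighter water underlies denser water.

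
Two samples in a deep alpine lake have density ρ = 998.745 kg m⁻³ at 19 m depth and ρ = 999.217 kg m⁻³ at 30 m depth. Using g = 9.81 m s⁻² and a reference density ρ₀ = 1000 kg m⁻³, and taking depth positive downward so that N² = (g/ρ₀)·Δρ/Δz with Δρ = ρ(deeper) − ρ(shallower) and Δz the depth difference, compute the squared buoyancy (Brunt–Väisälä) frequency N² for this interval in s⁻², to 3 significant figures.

Δρ = 999.217 − 998.745 = 0.472 kg m⁻³ over Δz = 30 − 19 = 11 m.
N² = (9.81/1000) × (0.472/11) = 4.2094 × 10⁻⁴ s⁻² ≈ 4.21 × 10⁻⁴ s⁻².
A positive N² confirms static stability across the interval.

4.21 × 10⁻⁴ s⁻²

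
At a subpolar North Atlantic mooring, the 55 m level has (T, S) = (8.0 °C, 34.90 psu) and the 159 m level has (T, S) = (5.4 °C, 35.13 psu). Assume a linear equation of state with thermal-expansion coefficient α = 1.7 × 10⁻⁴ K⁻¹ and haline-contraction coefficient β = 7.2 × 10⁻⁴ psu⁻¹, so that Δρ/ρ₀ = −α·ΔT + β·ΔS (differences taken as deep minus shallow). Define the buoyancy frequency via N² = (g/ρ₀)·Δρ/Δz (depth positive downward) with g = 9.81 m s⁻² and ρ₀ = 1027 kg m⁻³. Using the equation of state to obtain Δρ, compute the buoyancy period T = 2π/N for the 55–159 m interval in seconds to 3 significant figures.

ΔT = -2.6 K, ΔS = +0.23 psu (deep − shallow).
Δρ/ρ₀ = −αΔT + βΔS = 4.42 × 10⁻⁴ + 1.656 × 10⁻⁴ = 6.076 × 10⁻⁴, so Δρ ≈ 0.6240 kg m⁻³.
N² = (g/ρ₀)·Δρ/Δz = g·(Δρ/ρ₀)/Δz = 9.81 × 6.076 × 10⁻⁴ / 104 = 5.7313 × 10⁻⁵ s⁻².
N = √(5.7313 × 10⁻⁵) = 7.5705 × 10⁻³ rad s⁻¹ → T = 2π/N = 829.96 s ≈ 830 s.

830 s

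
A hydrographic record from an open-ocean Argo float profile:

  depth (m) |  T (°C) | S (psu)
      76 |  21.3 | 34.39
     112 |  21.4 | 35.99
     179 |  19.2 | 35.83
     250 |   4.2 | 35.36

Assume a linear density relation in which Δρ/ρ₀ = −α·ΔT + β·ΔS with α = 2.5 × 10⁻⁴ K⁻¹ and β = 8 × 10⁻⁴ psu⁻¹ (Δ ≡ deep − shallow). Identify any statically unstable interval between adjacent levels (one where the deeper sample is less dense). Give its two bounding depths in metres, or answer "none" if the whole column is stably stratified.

none

Evaluate Δρ/ρ₀ = −αΔT + βΔS across each adjacent pair:
  76–112 m: −αΔT+βΔS = −(2.5 × 10⁻⁴)(+0.1)+(8 × 10⁻⁴)(+1.60) = 1.3 × 10⁻³ → stable
  112–179 m: −αΔT+βΔS = −(2.5 × 10⁻⁴)(-2.2)+(8 × 10⁻⁴)(-0.16) = 4.2 × 10⁻⁴ → stable
  179–250 m: −αΔT+βΔS = −(2.5 × 10⁻⁴)(-15.0)+(8 × 10⁻⁴)(-0.47) = 3.4 × 10⁻³ → stable
Every interval has Δρ > 0: the column is stably stratified throughout.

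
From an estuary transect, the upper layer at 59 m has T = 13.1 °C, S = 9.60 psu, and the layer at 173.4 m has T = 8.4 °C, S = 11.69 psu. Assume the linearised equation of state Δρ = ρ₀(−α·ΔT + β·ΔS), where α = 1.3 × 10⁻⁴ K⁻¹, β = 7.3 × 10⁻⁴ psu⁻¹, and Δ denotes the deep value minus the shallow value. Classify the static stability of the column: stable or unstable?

stable

ΔT = 8.4 − 13.1 = -4.7 K and ΔS = 11.69 − 9.60 = +2.09 psu (deep − shallow).
−αΔT = 6.11 × 10⁻⁴; βΔS = 1.5257 × 10⁻³; sum Δρ/ρ₀ = 2.1367 × 10⁻³.
Δρ/ρ₀ > 0, so Δρ > 0: deeper water is denser → statically stable.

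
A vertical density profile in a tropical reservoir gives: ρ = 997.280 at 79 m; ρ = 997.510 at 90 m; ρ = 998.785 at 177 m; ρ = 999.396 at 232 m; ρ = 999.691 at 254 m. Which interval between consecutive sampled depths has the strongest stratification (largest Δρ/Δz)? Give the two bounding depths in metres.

Compute the density gradient over each adjacent pair:
  79–90 m: Δρ/Δz = 0.230/11 = 0.021 kg m⁻⁴
  90–177 m: Δρ/Δz = 1.275/87 = 0.015 kg m⁻⁴
  177–232 m: Δρ/Δz = 0.611/55 = 0.011 kg m⁻⁴
  232–254 m: Δρ/Δz = 0.295/22 = 0.013 kg m⁻⁴
The largest gradient is in the 79–90 m interval — the pycnocline.

79–90 m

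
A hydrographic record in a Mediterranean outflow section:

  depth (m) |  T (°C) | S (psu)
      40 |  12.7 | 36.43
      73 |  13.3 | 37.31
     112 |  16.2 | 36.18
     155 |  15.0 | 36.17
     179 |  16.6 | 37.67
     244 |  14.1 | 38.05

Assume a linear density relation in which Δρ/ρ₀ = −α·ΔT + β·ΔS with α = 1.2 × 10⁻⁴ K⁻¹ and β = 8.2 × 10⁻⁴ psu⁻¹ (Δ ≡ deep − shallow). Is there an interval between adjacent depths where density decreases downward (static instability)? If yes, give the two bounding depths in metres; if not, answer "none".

73–112 m

Evaluate Δρ/ρ₀ = −αΔT + βΔS across each adjacent pair:
  40–73 m: −αΔT+βΔS = −(1.2 × 10⁻⁴)(+0.6)+(8.2 × 10⁻⁴)(+0.88) = 6.5 × 10⁻⁴ → stable
  73–112 m: −αΔT+βΔS = −(1.2 × 10⁻⁴)(+2.9)+(8.2 × 10⁻⁴)(-1.13) = -1.3 × 10⁻³ → UNSTABLE
  112–155 m: −αΔT+βΔS = −(1.2 × 10⁻⁴)(-1.2)+(8.2 × 10⁻⁴)(-0.01) = 1.4 × 10⁻⁴ → stable
  155–179 m: −αΔT+βΔS = −(1.2 × 10⁻⁴)(+1.6)+(8.2 × 10⁻⁴)(+1.50) = 1.0 × 10⁻³ → stable
  179–244 m: −αΔT+βΔS = −(1.2 × 10⁻⁴)(-2.5)+(8.2 × 10⁻⁴)(+0.38) = 6.1 × 10⁻⁴ → stable
The 73–112 m interval has Δρ < 0: lighter water underlies denser water.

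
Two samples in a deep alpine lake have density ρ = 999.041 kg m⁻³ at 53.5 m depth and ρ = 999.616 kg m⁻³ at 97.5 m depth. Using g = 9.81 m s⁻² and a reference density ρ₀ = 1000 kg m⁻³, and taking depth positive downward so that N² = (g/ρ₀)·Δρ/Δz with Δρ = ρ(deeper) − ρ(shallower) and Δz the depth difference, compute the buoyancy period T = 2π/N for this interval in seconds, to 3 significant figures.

Δρ = 999.616 − 999.041 = 0.575 kg m⁻³ over Δz = 97.5 − 53.5 = 44 m.
N² = (9.81/1000) × (0.575/44) = 1.2820 × 10⁻⁴ s⁻².
N = √(1.2820 × 10⁻⁴) = 0.011323 rad s⁻¹, so T = 2π/N = 554.90 s ≈ 555 s.

555 s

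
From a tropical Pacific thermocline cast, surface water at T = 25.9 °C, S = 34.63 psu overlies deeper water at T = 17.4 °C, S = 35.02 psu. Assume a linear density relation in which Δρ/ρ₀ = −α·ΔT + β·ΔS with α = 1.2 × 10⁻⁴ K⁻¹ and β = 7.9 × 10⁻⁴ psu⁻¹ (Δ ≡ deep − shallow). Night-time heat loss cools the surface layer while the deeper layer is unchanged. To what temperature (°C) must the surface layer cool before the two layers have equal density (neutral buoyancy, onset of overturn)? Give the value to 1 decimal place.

Neutral buoyancy requires Δρ = 0, i.e. −α(T_deep − T_surf′) + β(S_deep − S_surf) = 0.
T_surf′ = T_deep − (β/α)·ΔS = 17.4 − (7.9 × 10⁻⁴/1.2 × 10⁻⁴)·(+0.39) = 14.832 °C.
Cooling required: 25.9 − (14.832) = 11.068 °C.

14.8 °C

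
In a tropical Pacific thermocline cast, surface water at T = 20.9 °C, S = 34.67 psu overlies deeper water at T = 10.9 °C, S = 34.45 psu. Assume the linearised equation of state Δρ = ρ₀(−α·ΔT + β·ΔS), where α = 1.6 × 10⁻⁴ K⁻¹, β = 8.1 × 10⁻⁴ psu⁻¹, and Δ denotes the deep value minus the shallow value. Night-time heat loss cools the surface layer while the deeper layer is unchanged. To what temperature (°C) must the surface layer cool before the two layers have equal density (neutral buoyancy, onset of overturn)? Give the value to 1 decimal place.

12.0 °C

Neutral buoyancy requires Δρ = 0, i.e. −α(T_deep − T_surf′) + β(S_deep − S_surf) = 0.
T_surf′ = T_deep − (β/α)·ΔS = 10.9 − (8.1 × 10⁻⁴/1.6 × 10⁻⁴)·(-0.22) = 12.014 °C.
Cooling required: 20.9 − (12.014) = 8.886 °C.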